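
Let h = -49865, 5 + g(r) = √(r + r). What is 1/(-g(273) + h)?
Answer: -8310/414336509 + √546/2486019054 ≈ -2.0047e-5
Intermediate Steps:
g(r) = -5 + √2*√r (g(r) = -5 + √(r + r) = -5 + √(2*r) = -5 + √2*√r)
1/(-g(273) + h) = 1/(-(-5 + √2*√273) - 49865) = 1/(-(-5 + √546) - 49865) = 1/((5 - √546) - 49865) = 1/(-49860 - √546)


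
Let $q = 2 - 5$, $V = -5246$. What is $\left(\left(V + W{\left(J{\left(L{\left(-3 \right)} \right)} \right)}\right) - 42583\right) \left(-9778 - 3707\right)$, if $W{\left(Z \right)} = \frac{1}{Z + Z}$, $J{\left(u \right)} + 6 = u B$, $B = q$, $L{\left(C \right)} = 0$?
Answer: $\frac{2579900755}{4} \approx 6.4498 \cdot 10^{8}$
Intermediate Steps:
$q = -3$
$B = -3$
$J{\left(u \right)} = -6 - 3 u$ ($J{\left(u \right)} = -6 + u \left(-3\right) = -6 - 3 u$)
$W{\left(Z \right)} = \frac{1}{2 Z}$
$\left(\left(V + W{\left(J{\left(L{\left(-3 \right)} \right)} \right)}\right) - 42583\right) \left(-9778 - 3707\right) = \left(\left(-5246 + \frac{1}{2 \left(-6 - 0\right)}\right) - 42583\right) \left(-9778 - 3707\right) = \left(\left(-5246 + \frac{1}{2 \left(-6 + 0\right)}\right) - 42583\right) \left(-13485\right) = \left(\left(-5246 + \frac{1}{2 \left(-6\right)}\right) - 42583\right) \left(-13485\right) = \left(\left(-5246 + \frac{1}{2} \left(- \frac{1}{6}\right)\right) - 42583\right) \left(-13485\right) = \left(\left(-5246 - \frac{1}{12}\right) - 42583\right) \left(-13485\right) = \left(- \frac{62953}{12} - 42583\right) \left(-13485\right) = \left(- \frac{573949}{12}\right) \left(-13485\right) = \frac{2579900755}{4}$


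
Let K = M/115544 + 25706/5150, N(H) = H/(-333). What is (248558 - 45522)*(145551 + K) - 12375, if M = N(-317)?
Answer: 732001258295355713479/24769022850 ≈ 2.9553e+10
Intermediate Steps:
N(H) = -H/333 (N(H) = H*(-1/333) = -H/333)
M = 317/333 (M = -1/333*(-317) = 317/333 ≈ 0.95195)
K = 494534797931/99076091400 (K = (317/333)/115544 + 25706/5150 = (317/333)*(1/115544) + 25706*(1/5150) = 317/38476152 + 12853/2575 = 494534797931/99076091400 ≈ 4.9915)
(248558 - 45522)*(145551 + K) - 12375 = (248558 - 45522)*(145551 + 494534797931/99076091400) - 12375 = 203036*(14421118714159331/99076091400) - 12375 = 732001564812013482229/24769022850 - 12375 = 732001258295355713479/24769022850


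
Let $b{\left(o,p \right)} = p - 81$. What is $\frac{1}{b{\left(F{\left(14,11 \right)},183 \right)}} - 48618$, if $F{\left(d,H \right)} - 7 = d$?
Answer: $- \frac{4959035}{102} \approx -48618.0$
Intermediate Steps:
$F{\left(d,H \right)} = 7 + d$
$b{\left(o,p \right)} = -81 + p$
$\frac{1}{b{\left(F{\left(14,11 \right)},183 \right)}} - 48618 = \frac{1}{-81 + 183} - 48618 = \frac{1}{102} - 48618 = - \frac{4959035}{102}$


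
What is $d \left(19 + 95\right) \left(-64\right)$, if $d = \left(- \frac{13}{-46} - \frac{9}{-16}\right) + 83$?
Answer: $- \frac{14069880}{23} \approx -6.1173 \cdot 10^{5}$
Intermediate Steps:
$d = \frac{30855}{368}$ ($d = \left(\left(-13\right) \left(- \frac{1}{46}\right) - - \frac{9}{16}\right) + 83 = \left(\frac{13}{46} + \frac{9}{16}\right) + 83 = \frac{311}{368} + 83 = \frac{30855}{368} \approx 83.845$)
$d \left(19 + 95\right) \left(-64\right) = \frac{30855 \left(19 + 95\right)}{368} \left(-64\right) = \frac{30855}{368} \cdot 114 \left(-64\right) = \frac{1758735}{184} \left(-64\right) = - \frac{14069880}{23}$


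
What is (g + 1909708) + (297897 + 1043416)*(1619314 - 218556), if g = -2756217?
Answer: 1878854068745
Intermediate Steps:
(g + 1909708) + (297897 + 1043416)*(1619314 - 218556) = (-2756217 + 1909708) + (297897 + 1043416)*(1619314 - 218556) = -846509 + 1341313*1400758 = -846509 + 1878854915254 = 1878854068745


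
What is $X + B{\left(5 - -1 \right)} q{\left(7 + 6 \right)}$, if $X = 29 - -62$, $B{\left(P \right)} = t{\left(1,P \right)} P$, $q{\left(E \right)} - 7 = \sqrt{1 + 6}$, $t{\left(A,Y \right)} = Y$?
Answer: $343 + 36 \sqrt{7} \approx 438.25$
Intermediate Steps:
$q{\left(E \right)} = 7 + \sqrt{7}$ ($q{\left(E \right)} = 7 + \sqrt{1 + 6} = 7 + \sqrt{7}$)
$B{\left(P \right)} = P^{2}$ ($B{\left(P \right)} = P P = P^{2}$)
$X = 91$ ($X = 29 + 62 = 91$)
$X + B{\left(5 - -1 \right)} q{\left(7 + 6 \right)} = 91 + \left(5 - -1\right)^{2} \left(7 + \sqrt{7}\right) = 91 + \left(5 + 1\right)^{2} \left(7 + \sqrt{7}\right) = 91 + 6^{2} \left(7 + \sqrt{7}\right) = 91 + 36 \left(7 + \sqrt{7}\right) = 91 + \left(252 + 36 \sqrt{7}\right) = 343 + 36 \sqrt{7}$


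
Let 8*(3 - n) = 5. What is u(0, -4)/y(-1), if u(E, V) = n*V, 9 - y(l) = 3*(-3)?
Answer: -19/36 ≈ -0.52778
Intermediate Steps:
n = 19/8 (n = 3 - ⅛*5 = 3 - 5/8 = 19/8 ≈ 2.3750)
y(l) = 18 (y(l) = 9 - 3*(-3) = 9 - 1*(-9) = 9 + 9 = 18)
u(E, V) = 19*V/8
u(0, -4)/y(-1) = ((19/8)*(-4))/18 = -19/2*1/18 = -19/36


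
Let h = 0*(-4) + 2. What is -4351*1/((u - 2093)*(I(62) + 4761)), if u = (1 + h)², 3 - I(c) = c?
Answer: 4351/9798968 ≈ 0.00044403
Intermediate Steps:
h = 2 (h = 0 + 2 = 2)
I(c) = 3 - c
u = 9 (u = (1 + 2)² = 3² = 9)
-4351*1/((u - 2093)*(I(62) + 4761)) = -4351*1/((9 - 2093)*((3 - 1*62) + 4761)) = -4351*(-1/(2084*((3 - 62) + 4761))) = -4351*(-1/(2084*(-59 + 4761))) = -4351/(4702*(-2084)) = -4351/(-9798968) = -4351*(-1/9798968) = 4351/9798968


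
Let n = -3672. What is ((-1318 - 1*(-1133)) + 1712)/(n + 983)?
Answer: -1527/2689 ≈ -0.56787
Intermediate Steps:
((-1318 - 1*(-1133)) + 1712)/(n + 983) = ((-1318 - 1*(-1133)) + 1712)/(-3672 + 983) = ((-1318 + 1133) + 1712)/(-2689) = (-185 + 1712)*(-1/2689) = 1527*(-1/2689) = -1527/2689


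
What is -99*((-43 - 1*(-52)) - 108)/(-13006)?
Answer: -9801/13006 ≈ -0.75358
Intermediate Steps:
-99*((-43 - 1*(-52)) - 108)/(-13006) = -99*((-43 + 52) - 108)*(-1/13006) = -99*(9 - 108)*(-1/13006) = -99*(-99)*(-1/13006) = 9801*(-1/13006) = -9801/13006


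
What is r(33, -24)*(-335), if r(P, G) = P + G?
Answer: -3015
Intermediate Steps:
r(P, G) = G + P
r(33, -24)*(-335) = (-24 + 33)*(-335) = 9*(-335) = -3015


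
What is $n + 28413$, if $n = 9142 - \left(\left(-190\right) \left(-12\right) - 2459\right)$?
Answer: $37734$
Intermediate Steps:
$n = 9321$ ($n = 9142 - \left(2280 - 2459\right) = 9142 - -179 = 9142 + 179 = 9321$)
$n + 28413 = 9321 + 28413 = 37734$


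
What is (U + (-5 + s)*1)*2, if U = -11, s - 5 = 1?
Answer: -20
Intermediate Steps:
s = 6 (s = 5 + 1 = 6)
(U + (-5 + s)*1)*2 = (-11 + (-5 + 6)*1)*2 = (-11 + 1*1)*2 = (-11 + 1)*2 = -10*2 = -20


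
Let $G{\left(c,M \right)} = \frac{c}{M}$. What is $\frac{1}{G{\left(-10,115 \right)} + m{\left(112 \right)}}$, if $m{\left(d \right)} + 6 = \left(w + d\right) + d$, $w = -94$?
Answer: $\frac{23}{2850} \approx 0.0080702$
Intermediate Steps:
$m{\left(d \right)} = -100 + 2 d$ ($m{\left(d \right)} = -6 + \left(\left(-94 + d\right) + d\right) = -6 + \left(-94 + 2 d\right) = -100 + 2 d$)
$\frac{1}{G{\left(-10,115 \right)} + m{\left(112 \right)}} = \frac{1}{- \frac{10}{115} + \left(-100 + 2 \cdot 112\right)} = \frac{1}{\left(-10\right) \frac{1}{115} + \left(-100 + 224\right)} = \frac{1}{- \frac{2}{23} + 124} = \frac{1}{\frac{2850}{23}} = \frac{23}{2850}$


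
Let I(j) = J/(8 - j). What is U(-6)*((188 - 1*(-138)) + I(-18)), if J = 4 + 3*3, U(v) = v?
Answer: -1959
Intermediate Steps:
J = 13 (J = 4 + 9 = 13)
I(j) = 13/(8 - j)
U(-6)*((188 - 1*(-138)) + I(-18)) = -6*((188 - 1*(-138)) - 13/(-8 - 18)) = -6*((188 + 138) - 13/(-26)) = -6*(326 - 13*(-1/26)) = -6*(326 + ½) = -6*653/2 = -1959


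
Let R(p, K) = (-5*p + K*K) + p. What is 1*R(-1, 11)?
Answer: 125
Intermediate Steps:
R(p, K) = K² - 4*p (R(p, K) = (-5*p + K²) + p = (K² - 5*p) + p = K² - 4*p)
1*R(-1, 11) = 1*(11² - 4*(-1)) = 1*(121 + 4) = 1*125 = 125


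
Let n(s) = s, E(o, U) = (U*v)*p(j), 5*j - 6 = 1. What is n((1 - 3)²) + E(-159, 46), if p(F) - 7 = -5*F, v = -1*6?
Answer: 4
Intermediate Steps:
v = -6
j = 7/5 (j = 6/5 + (⅕)*1 = 6/5 + ⅕ = 7/5 ≈ 1.4000)
p(F) = 7 - 5*F
E(o, U) = 0 (E(o, U) = (U*(-6))*(7 - 5*7/5) = (-6*U)*(7 - 7) = -6*U*0 = 0)
n((1 - 3)²) + E(-159, 46) = (1 - 3)² + 0 = (-2)² + 0 = 4 + 0 = 4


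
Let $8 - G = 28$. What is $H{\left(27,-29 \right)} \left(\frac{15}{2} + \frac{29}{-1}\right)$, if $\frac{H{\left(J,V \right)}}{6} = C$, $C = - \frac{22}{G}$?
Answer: $- \frac{1419}{10} \approx -141.9$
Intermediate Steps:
$G = -20$ ($G = 8 - 28 = -20$)
$C = \frac{11}{10}$ ($C = - \frac{22}{-20} = \left(-22\right) \left(- \frac{1}{20}\right) = \frac{11}{10} \approx 1.1$)
$H{\left(J,V \right)} = \frac{33}{5}$ ($H{\left(J,V \right)} = 6 \cdot \frac{11}{10} = \frac{33}{5}$)
$H{\left(27,-29 \right)} \left(\frac{15}{2} + \frac{29}{-1}\right) = \frac{33 \left(\frac{15}{2} + \frac{29}{-1}\right)}{5} = \frac{33 \left(15 \cdot \frac{1}{2} + 29 \left(-1\right)\right)}{5} = \frac{33 \left(\frac{15}{2} - 29\right)}{5} = \frac{33}{5} \left(- \frac{43}{2}\right) = - \frac{1419}{10}$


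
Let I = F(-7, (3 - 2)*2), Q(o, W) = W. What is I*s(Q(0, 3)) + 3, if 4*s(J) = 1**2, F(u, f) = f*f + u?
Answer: 9/4 ≈ 2.2500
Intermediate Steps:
F(u, f) = u + f**2 (F(u, f) = f**2 + u = u + f**2)
I = -3 (I = -7 + ((3 - 2)*2)**2 = -7 + (1*2)**2 = -7 + 2**2 = -7 + 4 = -3)
s(J) = 1/4 (s(J) = (1/4)*1**2 = (1/4)*1 = 1/4)
I*s(Q(0, 3)) + 3 = -3*1/4 + 3 = -3/4 + 3 = 9/4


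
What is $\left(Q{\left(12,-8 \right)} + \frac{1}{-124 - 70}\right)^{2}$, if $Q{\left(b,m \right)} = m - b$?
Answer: $\frac{15062161}{37636} \approx 400.21$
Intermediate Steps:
$\left(Q{\left(12,-8 \right)} + \frac{1}{-124 - 70}\right)^{2} = \left(\left(-8 - 12\right) + \frac{1}{-124 - 70}\right)^{2} = \left(\left(-8 - 12\right) + \frac{1}{-194}\right)^{2} = \left(-20 - \frac{1}{194}\right)^{2} = \left(- \frac{3881}{194}\right)^{2} = \frac{15062161}{37636}$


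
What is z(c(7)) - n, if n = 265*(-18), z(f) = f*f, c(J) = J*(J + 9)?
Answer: 17314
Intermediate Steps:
c(J) = J*(9 + J)
z(f) = f²
n = -4770
z(c(7)) - n = (7*(9 + 7))² - 1*(-4770) = (7*16)² + 4770 = 112² + 4770 = 12544 + 4770 = 17314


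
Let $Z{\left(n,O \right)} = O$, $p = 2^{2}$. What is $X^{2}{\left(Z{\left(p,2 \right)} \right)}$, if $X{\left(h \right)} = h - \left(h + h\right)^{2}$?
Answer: $196$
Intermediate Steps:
$p = 4$
$X{\left(h \right)} = h - 4 h^{2}$ ($X{\left(h \right)} = h - \left(2 h\right)^{2} = h - 4 h^{2}$)
$X^{2}{\left(Z{\left(p,2 \right)} \right)} = \left(2 \left(1 - 8\right)\right)^{2} = \left(2 \left(-7\right)\right)^{2} = \left(-14\right)^{2} = 196$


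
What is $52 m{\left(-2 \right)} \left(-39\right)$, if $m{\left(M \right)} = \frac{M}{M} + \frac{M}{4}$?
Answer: $-1014$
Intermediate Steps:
$m{\left(M \right)} = 1 + \frac{M}{4}$ ($m{\left(M \right)} = 1 + M \frac{1}{4} = 1 + \frac{M}{4}$)
$52 m{\left(-2 \right)} \left(-39\right) = 52 \left(1 + \frac{1}{4} \left(-2\right)\right) \left(-39\right) = 52 \left(1 - \frac{1}{2}\right) \left(-39\right) = 52 \cdot \frac{1}{2} \left(-39\right) = 26 \left(-39\right) = -1014$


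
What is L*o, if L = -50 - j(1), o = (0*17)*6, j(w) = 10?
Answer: 0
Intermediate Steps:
o = 0 (o = 0*6 = 0)
L = -60 (L = -50 - 1*10 = -50 - 10 = -60)
L*o = -60*0 = 0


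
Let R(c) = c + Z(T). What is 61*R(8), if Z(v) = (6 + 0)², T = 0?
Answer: 2684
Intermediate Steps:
Z(v) = 36 (Z(v) = 6² = 36)
R(c) = 36 + c (R(c) = c + 36 = 36 + c)
61*R(8) = 61*(36 + 8) = 61*44 = 2684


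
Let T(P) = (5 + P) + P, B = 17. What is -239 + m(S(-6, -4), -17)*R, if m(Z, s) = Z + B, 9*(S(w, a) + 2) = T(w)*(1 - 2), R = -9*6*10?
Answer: -8759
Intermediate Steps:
R = -540 (R = -54*10 = -540)
T(P) = 5 + 2*P
S(w, a) = -23/9 - 2*w/9 (S(w, a) = -2 + ((5 + 2*w)*(1 - 2))/9 = -2 + ((5 + 2*w)*(-1))/9 = -2 + (-5 - 2*w)/9 = -2 + (-5/9 - 2*w/9) = -23/9 - 2*w/9)
m(Z, s) = 17 + Z (m(Z, s) = Z + 17 = 17 + Z)
-239 + m(S(-6, -4), -17)*R = -239 + (17 + (-23/9 - 2/9*(-6)))*(-540) = -239 + (17 + (-23/9 + 4/3))*(-540) = -239 + (17 - 11/9)*(-540) = -239 + (142/9)*(-540) = -239 - 8520 = -8759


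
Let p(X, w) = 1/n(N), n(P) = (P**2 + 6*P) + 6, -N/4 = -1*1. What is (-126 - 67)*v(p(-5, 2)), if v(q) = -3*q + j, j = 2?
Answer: -17177/46 ≈ -373.41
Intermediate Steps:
N = 4 (N = -(-4) = -4*(-1) = 4)
n(P) = 6 + P**2 + 6*P
p(X, w) = 1/46 (p(X, w) = 1/(6 + 4**2 + 6*4) = 1/(6 + 16 + 24) = 1/46)
v(q) = 2 - 3*q (v(q) = -3*q + 2 = 2 - 3*q)
(-126 - 67)*v(p(-5, 2)) = (-126 - 67)*(2 - 3*1/46) = -193*(2 - 3/46) = -193*89/46 = -17177/46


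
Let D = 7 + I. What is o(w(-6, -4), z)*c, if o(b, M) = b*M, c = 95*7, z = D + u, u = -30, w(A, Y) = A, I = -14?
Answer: 147630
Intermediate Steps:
D = -7 (D = 7 - 14 = -7)
z = -37 (z = -7 - 30 = -37)
c = 665
o(b, M) = M*b
o(w(-6, -4), z)*c = -37*(-6)*665 = 222*665 = 147630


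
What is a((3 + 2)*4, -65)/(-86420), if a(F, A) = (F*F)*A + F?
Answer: 1299/4321 ≈ 0.30062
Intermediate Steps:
a(F, A) = F + A*F² (a(F, A) = F²*A + F = A*F² + F = F + A*F²)
a((3 + 2)*4, -65)/(-86420) = (((3 + 2)*4)*(1 - 65*(3 + 2)*4))/(-86420) = ((5*4)*(1 - 325*4))*(-1/86420) = (20*(1 - 65*20))*(-1/86420) = (20*(1 - 1300))*(-1/86420) = (20*(-1299))*(-1/86420) = -25980*(-1/86420) = 1299/4321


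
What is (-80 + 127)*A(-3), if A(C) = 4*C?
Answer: -564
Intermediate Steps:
(-80 + 127)*A(-3) = (-80 + 127)*(4*(-3)) = 47*(-12) = -564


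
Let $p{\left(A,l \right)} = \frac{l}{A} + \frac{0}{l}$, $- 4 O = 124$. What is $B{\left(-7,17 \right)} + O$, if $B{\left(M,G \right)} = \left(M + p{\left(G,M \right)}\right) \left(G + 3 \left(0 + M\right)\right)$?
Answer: $- \frac{23}{17} \approx -1.3529$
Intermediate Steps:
$O = -31$ ($O = \left(- \frac{1}{4}\right) 124 = -31$)
$p{\left(A,l \right)} = \frac{l}{A}$ ($p{\left(A,l \right)} = \frac{l}{A} + 0 = \frac{l}{A}$)
$B{\left(M,G \right)} = \left(G + 3 M\right) \left(M + \frac{M}{G}\right)$ ($B{\left(M,G \right)} = \left(M + \frac{M}{G}\right) \left(G + 3 \left(0 + M\right)\right) = \left(M + \frac{M}{G}\right) \left(G + 3 M\right) = \left(G + 3 M\right) \left(M + \frac{M}{G}\right)$)
$B{\left(-7,17 \right)} + O = - \frac{7 \left(3 \left(-7\right) + 17 \left(1 + 17 + 3 \left(-7\right)\right)\right)}{17} - 31 = \left(-7\right) \frac{1}{17} \left(-21 + 17 \left(1 + 17 - 21\right)\right) - 31 = \left(-7\right) \frac{1}{17} \left(-21 + 17 \left(-3\right)\right) - 31 = \left(-7\right) \frac{1}{17} \left(-21 - 51\right) - 31 = \left(-7\right) \frac{1}{17} \left(-72\right) - 31 = \frac{504}{17} - 31 = - \frac{23}{17}$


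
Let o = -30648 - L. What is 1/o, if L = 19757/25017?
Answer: -25017/766740773 ≈ -3.2628e-5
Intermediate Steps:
L = 19757/25017 (L = 19757*(1/25017) = 19757/25017 ≈ 0.78974)
o = -766740773/25017 (o = -30648 - 1*19757/25017 = -30648 - 19757/25017 = -766740773/25017 ≈ -30649.)
1/o = 1/(-766740773/25017) = -25017/766740773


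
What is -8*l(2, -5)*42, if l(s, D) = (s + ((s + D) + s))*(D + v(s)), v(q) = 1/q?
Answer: 1512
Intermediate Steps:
l(s, D) = (D + 1/s)*(D + 3*s) (l(s, D) = (s + ((s + D) + s))*(D + 1/s) = (s + ((D + s) + s))*(D + 1/s) = (s + (D + 2*s))*(D + 1/s) = (D + 3*s)*(D + 1/s) = (D + 1/s)*(D + 3*s))
-8*l(2, -5)*42 = -8*(3 + (-5)² - 5/2 + 3*(-5)*2)*42 = -8*(3 + 25 - 5*½ - 30)*42 = -8*(3 + 25 - 5/2 - 30)*42 = -8*(-9/2)*42 = 36*42 = 1512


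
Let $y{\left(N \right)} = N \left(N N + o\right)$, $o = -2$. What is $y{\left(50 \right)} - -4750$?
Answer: $129650$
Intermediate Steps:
$y{\left(N \right)} = N \left(-2 + N^{2}\right)$ ($y{\left(N \right)} = N \left(N N - 2\right) = N \left(N^{2} - 2\right) = N \left(-2 + N^{2}\right)$)
$y{\left(50 \right)} - -4750 = 50 \left(-2 + 50^{2}\right) - -4750 = 50 \left(-2 + 2500\right) + 4750 = 50 \cdot 2498 + 4750 = 124900 + 4750 = 129650$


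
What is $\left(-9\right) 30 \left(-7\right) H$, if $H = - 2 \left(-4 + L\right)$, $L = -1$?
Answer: $18900$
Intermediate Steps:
$H = 10$ ($H = - 2 \left(-4 - 1\right) = \left(-2\right) \left(-5\right) = 10$)
$\left(-9\right) 30 \left(-7\right) H = \left(-9\right) 30 \left(-7\right) 10 = \left(-270\right) \left(-7\right) 10 = 1890 \cdot 10 = 18900$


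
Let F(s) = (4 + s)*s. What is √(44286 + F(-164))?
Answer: √70526 ≈ 265.57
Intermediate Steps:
F(s) = s*(4 + s)
√(44286 + F(-164)) = √(44286 - 164*(4 - 164)) = √(44286 - 164*(-160)) = √(44286 + 26240) = √70526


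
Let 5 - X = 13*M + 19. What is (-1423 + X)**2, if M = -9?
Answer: 1742400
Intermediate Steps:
X = 103 (X = 5 - (13*(-9) + 19) = 5 - (-117 + 19) = 5 - 1*(-98) = 5 + 98 = 103)
(-1423 + X)**2 = (-1423 + 103)**2 = (-1320)**2 = 1742400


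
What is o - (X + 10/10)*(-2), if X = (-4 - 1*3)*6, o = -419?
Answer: -501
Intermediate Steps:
X = -42 (X = (-4 - 3)*6 = -7*6 = -42)
o - (X + 10/10)*(-2) = -419 - (-42 + 10/10)*(-2) = -419 - (-42 + 10*(⅒))*(-2) = -419 - (-42 + 1)*(-2) = -419 - (-41)*(-2) = -419 - 1*82 = -419 - 82 = -501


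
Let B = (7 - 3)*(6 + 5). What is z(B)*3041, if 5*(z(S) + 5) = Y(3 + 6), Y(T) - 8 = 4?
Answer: -39533/5 ≈ -7906.6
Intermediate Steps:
Y(T) = 12 (Y(T) = 8 + 4 = 12)
B = 44 (B = 4*11 = 44)
z(S) = -13/5 (z(S) = -5 + (1/5)*12 = -5 + 12/5 = -13/5)
z(B)*3041 = -13/5*3041 = -39533/5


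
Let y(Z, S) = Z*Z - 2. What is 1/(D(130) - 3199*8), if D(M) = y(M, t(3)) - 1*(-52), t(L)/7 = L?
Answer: -1/8642 ≈ -0.00011571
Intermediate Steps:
t(L) = 7*L
y(Z, S) = -2 + Z² (y(Z, S) = Z² - 2 = -2 + Z²)
D(M) = 50 + M² (D(M) = (-2 + M²) - 1*(-52) = (-2 + M²) + 52 = 50 + M²)
1/(D(130) - 3199*8) = 1/((50 + 130²) - 3199*8) = 1/((50 + 16900) - 25592) = 1/(16950 - 25592) = 1/(-8642) = -1/8642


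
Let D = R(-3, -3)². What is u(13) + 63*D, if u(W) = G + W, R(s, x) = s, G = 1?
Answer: 581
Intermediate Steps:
u(W) = 1 + W
D = 9 (D = (-3)² = 9)
u(13) + 63*D = (1 + 13) + 63*9 = 14 + 567 = 581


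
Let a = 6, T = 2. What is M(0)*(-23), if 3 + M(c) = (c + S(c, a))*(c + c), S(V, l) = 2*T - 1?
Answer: 69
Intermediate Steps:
S(V, l) = 3 (S(V, l) = 2*2 - 1 = 4 - 1 = 3)
M(c) = -3 + 2*c*(3 + c) (M(c) = -3 + (c + 3)*(c + c) = -3 + (3 + c)*(2*c) = -3 + 2*c*(3 + c))
M(0)*(-23) = (-3 + 2*0**2 + 6*0)*(-23) = (-3 + 2*0 + 0)*(-23) = (-3 + 0 + 0)*(-23) = -3*(-23) = 69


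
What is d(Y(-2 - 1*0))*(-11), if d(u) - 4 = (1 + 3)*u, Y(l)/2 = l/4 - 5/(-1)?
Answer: -440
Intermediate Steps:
Y(l) = 10 + l/2 (Y(l) = 2*(l/4 - 5/(-1)) = 2*(l*(¼) - 5*(-1)) = 2*(l/4 + 5) = 2*(5 + l/4) = 10 + l/2)
d(u) = 4 + 4*u (d(u) = 4 + (1 + 3)*u = 4 + 4*u)
d(Y(-2 - 1*0))*(-11) = (4 + 4*(10 + (-2 - 1*0)/2))*(-11) = (4 + 4*(10 + (-2 + 0)/2))*(-11) = (4 + 4*(10 + (½)*(-2)))*(-11) = (4 + 4*(10 - 1))*(-11) = (4 + 4*9)*(-11) = (4 + 36)*(-11) = 40*(-11) = -440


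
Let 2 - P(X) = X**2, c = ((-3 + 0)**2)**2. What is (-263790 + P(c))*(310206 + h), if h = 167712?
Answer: -129204653382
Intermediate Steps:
c = 81 (c = ((-3)**2)**2 = 9**2 = 81)
P(X) = 2 - X**2
(-263790 + P(c))*(310206 + h) = (-263790 + (2 - 1*81**2))*(310206 + 167712) = (-263790 + (2 - 1*6561))*477918 = (-263790 + (2 - 6561))*477918 = (-263790 - 6559)*477918 = -270349*477918 = -129204653382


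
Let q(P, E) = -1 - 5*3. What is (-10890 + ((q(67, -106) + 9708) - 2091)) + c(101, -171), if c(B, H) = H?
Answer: -3460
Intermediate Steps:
q(P, E) = -16 (q(P, E) = -1 - 15 = -16)
(-10890 + ((q(67, -106) + 9708) - 2091)) + c(101, -171) = (-10890 + ((-16 + 9708) - 2091)) - 171 = (-10890 + (9692 - 2091)) - 171 = (-10890 + 7601) - 171 = -3289 - 171 = -3460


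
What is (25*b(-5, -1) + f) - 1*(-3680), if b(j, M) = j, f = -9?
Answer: 3546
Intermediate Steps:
(25*b(-5, -1) + f) - 1*(-3680) = (25*(-5) - 9) - 1*(-3680) = (-125 - 9) + 3680 = -134 + 3680 = 3546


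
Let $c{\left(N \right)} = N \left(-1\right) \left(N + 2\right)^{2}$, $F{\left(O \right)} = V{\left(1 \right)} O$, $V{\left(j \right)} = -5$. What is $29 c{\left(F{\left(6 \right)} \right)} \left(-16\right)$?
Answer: $-10913280$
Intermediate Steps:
$F{\left(O \right)} = - 5 O$
$c{\left(N \right)} = - N \left(2 + N\right)^{2}$
$29 c{\left(F{\left(6 \right)} \right)} \left(-16\right) = 29 \left(- \left(-5\right) 6 \left(2 - 30\right)^{2}\right) \left(-16\right) = 29 \left(\left(-1\right) \left(-30\right) \left(2 - 30\right)^{2}\right) \left(-16\right) = 29 \left(\left(-1\right) \left(-30\right) \left(-28\right)^{2}\right) \left(-16\right) = 29 \left(\left(-1\right) \left(-30\right) 784\right) \left(-16\right) = 29 \cdot 23520 \left(-16\right) = 682080 \left(-16\right) = -10913280$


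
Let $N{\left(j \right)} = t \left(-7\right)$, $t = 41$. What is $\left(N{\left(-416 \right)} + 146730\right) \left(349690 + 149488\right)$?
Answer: $73101123854$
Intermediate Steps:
$N{\left(j \right)} = -287$ ($N{\left(j \right)} = 41 \left(-7\right) = -287$)
$\left(N{\left(-416 \right)} + 146730\right) \left(349690 + 149488\right) = \left(-287 + 146730\right) \left(349690 + 149488\right) = 146443 \cdot 499178 = 73101123854$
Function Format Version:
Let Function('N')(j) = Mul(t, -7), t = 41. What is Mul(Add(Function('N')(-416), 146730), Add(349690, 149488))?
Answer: 73101123854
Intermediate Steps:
Function('N')(j) = -287 (Function('N')(j) = Mul(41, -7) = -287)
Mul(Add(Function('N')(-416), 146730), Add(349690, 149488)) = Mul(Add(-287, 146730), Add(349690, 149488)) = Mul(146443, 499178) = 73101123854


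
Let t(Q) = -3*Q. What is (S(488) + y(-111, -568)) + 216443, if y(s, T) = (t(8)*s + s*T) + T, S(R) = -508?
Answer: 281079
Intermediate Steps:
y(s, T) = T - 24*s + T*s (y(s, T) = ((-3*8)*s + s*T) + T = (-24*s + T*s) + T = T - 24*s + T*s)
(S(488) + y(-111, -568)) + 216443 = (-508 + (-568 - 24*(-111) - 568*(-111))) + 216443 = (-508 + (-568 + 2664 + 63048)) + 216443 = (-508 + 65144) + 216443 = 64636 + 216443 = 281079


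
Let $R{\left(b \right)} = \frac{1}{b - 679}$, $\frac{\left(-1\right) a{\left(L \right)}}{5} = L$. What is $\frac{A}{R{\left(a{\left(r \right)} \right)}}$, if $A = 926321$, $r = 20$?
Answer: $-721604059$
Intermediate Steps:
$a{\left(L \right)} = - 5 L$
$R{\left(b \right)} = \frac{1}{-679 + b}$
$\frac{A}{R{\left(a{\left(r \right)} \right)}} = \frac{926321}{\frac{1}{-679 - 100}} = \frac{926321}{\frac{1}{-779}} = \frac{926321}{- \frac{1}{779}} = 926321 \left(-779\right) = -721604059$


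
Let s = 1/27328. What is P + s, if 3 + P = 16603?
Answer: 453644801/27328 ≈ 16600.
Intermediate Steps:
P = 16600 (P = -3 + 16603 = 16600)
s = 1/27328 ≈ 3.6592e-5
P + s = 16600 + 1/27328 = 453644801/27328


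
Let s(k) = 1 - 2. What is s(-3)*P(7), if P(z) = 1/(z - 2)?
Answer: -⅕ ≈ -0.20000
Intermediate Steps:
P(z) = 1/(-2 + z)
s(k) = -1
s(-3)*P(7) = -1/(-2 + 7) = -1/5 = -1*⅕ = -⅕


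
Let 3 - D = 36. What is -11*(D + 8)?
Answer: 275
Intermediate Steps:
D = -33 (D = 3 - 1*36 = 3 - 36 = -33)
-11*(D + 8) = -11*(-33 + 8) = -11*(-25) = 275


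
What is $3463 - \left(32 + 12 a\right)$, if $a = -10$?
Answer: $3551$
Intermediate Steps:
$3463 - \left(32 + 12 a\right) = 3463 - -88 = 3463 + \left(120 - 32\right) = 3463 + 88 = 3551$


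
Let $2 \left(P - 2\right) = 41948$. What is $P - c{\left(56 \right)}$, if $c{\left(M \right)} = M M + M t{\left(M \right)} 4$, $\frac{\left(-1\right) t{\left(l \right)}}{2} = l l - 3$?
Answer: $1421424$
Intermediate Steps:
$t{\left(l \right)} = 6 - 2 l^{2}$ ($t{\left(l \right)} = - 2 \left(l l - 3\right) = - 2 \left(l^{2} - 3\right) = - 2 \left(-3 + l^{2}\right) = 6 - 2 l^{2}$)
$P = 20976$ ($P = 2 + \frac{1}{2} \cdot 41948 = 2 + 20974 = 20976$)
$c{\left(M \right)} = M^{2} + 4 M \left(6 - 2 M^{2}\right)$ ($c{\left(M \right)} = M M + M \left(6 - 2 M^{2}\right) 4 = M^{2} + 4 M \left(6 - 2 M^{2}\right)$)
$P - c{\left(56 \right)} = 20976 - 56 \left(24 + 56 - 8 \cdot 56^{2}\right) = 20976 - 56 \left(24 + 56 - 25088\right) = 20976 - 56 \left(-25008\right) = 20976 - -1400448 = 20976 + 1400448 = 1421424$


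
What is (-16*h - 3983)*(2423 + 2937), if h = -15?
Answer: -20062480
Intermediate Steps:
(-16*h - 3983)*(2423 + 2937) = (-16*(-15) - 3983)*(2423 + 2937) = (240 - 3983)*5360 = -3743*5360 = -20062480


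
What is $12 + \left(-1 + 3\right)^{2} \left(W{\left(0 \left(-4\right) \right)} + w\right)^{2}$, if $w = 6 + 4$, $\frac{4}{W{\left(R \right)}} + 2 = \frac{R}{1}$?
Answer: $268$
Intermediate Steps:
$W{\left(R \right)} = \frac{4}{-2 + R}$ ($W{\left(R \right)} = \frac{4}{-2 + \frac{R}{1}} = \frac{4}{-2 + R 1} = \frac{4}{-2 + R}$)
$w = 10$
$12 + \left(-1 + 3\right)^{2} \left(W{\left(0 \left(-4\right) \right)} + w\right)^{2} = 12 + \left(-1 + 3\right)^{2} \left(\frac{4}{-2 + 0 \left(-4\right)} + 10\right)^{2} = 12 + 2^{2} \left(\frac{4}{-2 + 0} + 10\right)^{2} = 12 + 4 \left(\frac{4}{-2} + 10\right)^{2} = 12 + 4 \left(4 \left(- \frac{1}{2}\right) + 10\right)^{2} = 12 + 4 \left(-2 + 10\right)^{2} = 12 + 4 \cdot 8^{2} = 12 + 4 \cdot 64 = 12 + 256 = 268$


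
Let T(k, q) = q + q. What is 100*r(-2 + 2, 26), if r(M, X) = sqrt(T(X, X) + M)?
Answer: 200*sqrt(13) ≈ 721.11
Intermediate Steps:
T(k, q) = 2*q
r(M, X) = sqrt(M + 2*X) (r(M, X) = sqrt(2*X + M) = sqrt(M + 2*X))
100*r(-2 + 2, 26) = 100*sqrt((-2 + 2) + 2*26) = 100*sqrt(0 + 52) = 100*sqrt(52) = 100*(2*sqrt(13)) = 200*sqrt(13)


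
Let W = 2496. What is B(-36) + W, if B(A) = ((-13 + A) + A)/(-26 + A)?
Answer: 154837/62 ≈ 2497.4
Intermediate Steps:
B(A) = (-13 + 2*A)/(-26 + A)
B(-36) + W = (-13 + 2*(-36))/(-26 - 36) + 2496 = (-13 - 72)/(-62) + 2496 = -1/62*(-85) + 2496 = 85/62 + 2496 = 154837/62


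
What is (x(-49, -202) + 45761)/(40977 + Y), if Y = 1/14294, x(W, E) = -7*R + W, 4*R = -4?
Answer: 653507386/585725239 ≈ 1.1157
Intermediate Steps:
R = -1 (R = (1/4)*(-4) = -1)
x(W, E) = 7 + W (x(W, E) = -7*(-1) + W = 7 + W)
Y = 1/14294 ≈ 6.9959e-5
(x(-49, -202) + 45761)/(40977 + Y) = ((7 - 49) + 45761)/(40977 + 1/14294) = (-42 + 45761)/(585725239/14294) = 45719*(14294/585725239) = 653507386/585725239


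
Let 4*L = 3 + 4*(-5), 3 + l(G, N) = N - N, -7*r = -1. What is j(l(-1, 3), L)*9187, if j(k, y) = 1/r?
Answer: 64309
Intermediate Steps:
r = 1/7 (r = -1/7*(-1) = 1/7 ≈ 0.14286)
l(G, N) = -3 (l(G, N) = -3 + (N - N) = -3 + 0 = -3)
L = -17/4 (L = (3 + 4*(-5))/4 = (3 - 20)/4 = (1/4)*(-17) = -17/4 ≈ -4.2500)
j(k, y) = 7 (j(k, y) = 1/(1/7) = 7)
j(l(-1, 3), L)*9187 = 7*9187 = 64309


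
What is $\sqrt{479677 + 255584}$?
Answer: $\sqrt{735261} \approx 857.47$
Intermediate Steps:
$\sqrt{479677 + 255584} = \sqrt{735261}$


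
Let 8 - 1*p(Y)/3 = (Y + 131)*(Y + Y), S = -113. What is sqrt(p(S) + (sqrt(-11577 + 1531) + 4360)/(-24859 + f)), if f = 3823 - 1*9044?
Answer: sqrt(172872523600 - 470*I*sqrt(10046))/3760 ≈ 110.58 - 1.5067e-5*I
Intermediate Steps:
f = -5221 (f = 3823 - 9044 = -5221)
p(Y) = 24 - 6*Y*(131 + Y) (p(Y) = 24 - 3*(Y + 131)*(Y + Y) = 24 - 3*(131 + Y)*2*Y = 24 - 6*Y*(131 + Y))
sqrt(p(S) + (sqrt(-11577 + 1531) + 4360)/(-24859 + f)) = sqrt((24 - 786*(-113) - 6*(-113)**2) + (sqrt(-11577 + 1531) + 4360)/(-24859 - 5221)) = sqrt((24 + 88818 - 6*12769) + (sqrt(-10046) + 4360)/(-30080)) = sqrt((24 + 88818 - 76614) + (I*sqrt(10046) + 4360)*(-1/30080)) = sqrt(12228 + (4360 + I*sqrt(10046))*(-1/30080)) = sqrt(12228 + (-109/752 - I*sqrt(10046)/30080)) = sqrt(9195347/752 - I*sqrt(10046)/30080)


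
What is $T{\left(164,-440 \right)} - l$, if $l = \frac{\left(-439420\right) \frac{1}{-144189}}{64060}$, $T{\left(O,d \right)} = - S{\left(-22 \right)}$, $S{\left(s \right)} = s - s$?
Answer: $- \frac{21971}{461837367} \approx -4.7573 \cdot 10^{-5}$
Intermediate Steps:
$S{\left(s \right)} = 0$
$T{\left(O,d \right)} = 0$ ($T{\left(O,d \right)} = \left(-1\right) 0 = 0$)
$l = \frac{21971}{461837367}$ ($l = \left(-439420\right) \left(- \frac{1}{144189}\right) \frac{1}{64060} = \frac{439420}{144189} \cdot \frac{1}{64060} = \frac{21971}{461837367} \approx 4.7573 \cdot 10^{-5}$)
$T{\left(164,-440 \right)} - l = 0 - \frac{21971}{461837367} = - \frac{21971}{461837367}$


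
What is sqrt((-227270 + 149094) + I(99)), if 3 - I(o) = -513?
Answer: 2*I*sqrt(19415) ≈ 278.68*I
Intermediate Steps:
I(o) = 516 (I(o) = 3 - 1*(-513) = 3 + 513 = 516)
sqrt((-227270 + 149094) + I(99)) = sqrt((-227270 + 149094) + 516) = sqrt(-78176 + 516) = sqrt(-77660) = 2*I*sqrt(19415)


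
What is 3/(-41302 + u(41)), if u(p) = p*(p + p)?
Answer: -3/37940 ≈ -7.9072e-5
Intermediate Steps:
u(p) = 2*p² (u(p) = p*(2*p) = 2*p²)
3/(-41302 + u(41)) = 3/(-41302 + 2*41²) = 3/(-41302 + 2*1681) = 3/(-41302 + 3362) = 3/(-37940) = 3*(-1/37940) = -3/37940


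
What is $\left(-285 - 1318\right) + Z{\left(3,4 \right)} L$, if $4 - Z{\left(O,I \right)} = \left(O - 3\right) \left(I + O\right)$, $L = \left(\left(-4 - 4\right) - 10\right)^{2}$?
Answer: $-307$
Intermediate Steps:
$L = 324$ ($L = \left(\left(-4 - 4\right) - 10\right)^{2} = \left(-8 - 10\right)^{2} = \left(-18\right)^{2} = 324$)
$Z{\left(O,I \right)} = 4 - \left(-3 + O\right) \left(I + O\right)$ ($Z{\left(O,I \right)} = 4 - \left(O - 3\right) \left(I + O\right) = 4 - \left(-3 + O\right) \left(I + O\right)$)
$\left(-285 - 1318\right) + Z{\left(3,4 \right)} L = \left(-285 - 1318\right) + \left(4 - 3^{2} + 3 \cdot 4 + 3 \cdot 3 - 4 \cdot 3\right) 324 = \left(-285 - 1318\right) + \left(4 - 9 + 12 + 9 - 12\right) 324 = -1603 + \left(4 - 9 + 12 + 9 - 12\right) 324 = -1603 + 4 \cdot 324 = -1603 + 1296 = -307$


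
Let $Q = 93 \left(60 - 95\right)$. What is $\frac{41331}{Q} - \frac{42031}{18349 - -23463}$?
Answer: $- \frac{621647559}{45366020} \approx -13.703$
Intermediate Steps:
$Q = -3255$ ($Q = 93 \left(-35\right) = -3255$)
$\frac{41331}{Q} - \frac{42031}{18349 - -23463} = \frac{41331}{-3255} - \frac{42031}{18349 - -23463} = 41331 \left(- \frac{1}{3255}\right) - \frac{42031}{18349 + 23463} = - \frac{13777}{1085} - \frac{42031}{41812} = - \frac{621647559}{45366020}$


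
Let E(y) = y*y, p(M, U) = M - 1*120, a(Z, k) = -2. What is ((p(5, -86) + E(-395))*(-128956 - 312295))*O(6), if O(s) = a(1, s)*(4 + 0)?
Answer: 550363547280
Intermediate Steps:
p(M, U) = -120 + M (p(M, U) = M - 120 = -120 + M)
E(y) = y²
O(s) = -8 (O(s) = -2*(4 + 0) = -2*4 = -8)
((p(5, -86) + E(-395))*(-128956 - 312295))*O(6) = (((-120 + 5) + (-395)²)*(-128956 - 312295))*(-8) = ((-115 + 156025)*(-441251))*(-8) = (155910*(-441251))*(-8) = -68795443410*(-8) = 550363547280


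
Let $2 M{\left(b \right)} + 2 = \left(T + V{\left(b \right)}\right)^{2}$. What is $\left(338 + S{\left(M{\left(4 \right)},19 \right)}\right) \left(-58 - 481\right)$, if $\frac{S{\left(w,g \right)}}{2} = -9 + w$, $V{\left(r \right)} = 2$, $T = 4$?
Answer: $-190806$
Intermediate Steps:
$M{\left(b \right)} = 17$ ($M{\left(b \right)} = -1 + \frac{\left(4 + 2\right)^{2}}{2} = -1 + \frac{6^{2}}{2} = -1 + \frac{1}{2} \cdot 36 = -1 + 18 = 17$)
$S{\left(w,g \right)} = -18 + 2 w$ ($S{\left(w,g \right)} = 2 \left(-9 + w\right) = -18 + 2 w$)
$\left(338 + S{\left(M{\left(4 \right)},19 \right)}\right) \left(-58 - 481\right) = \left(338 + \left(-18 + 2 \cdot 17\right)\right) \left(-58 - 481\right) = \left(338 + \left(-18 + 34\right)\right) \left(-539\right) = \left(338 + 16\right) \left(-539\right) = 354 \left(-539\right) = -190806$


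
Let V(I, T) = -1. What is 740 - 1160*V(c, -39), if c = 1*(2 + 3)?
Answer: 1900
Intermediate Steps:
c = 5 (c = 1*5 = 5)
740 - 1160*V(c, -39) = 740 - 1160*(-1) = 740 + 1160 = 1900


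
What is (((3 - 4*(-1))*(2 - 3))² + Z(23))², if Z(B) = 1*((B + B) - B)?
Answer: 5184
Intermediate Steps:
Z(B) = B (Z(B) = 1*(2*B - B) = 1*B = B)
(((3 - 4*(-1))*(2 - 3))² + Z(23))² = (((3 - 4*(-1))*(2 - 3))² + 23)² = (((3 + 4)*(-1))² + 23)² = ((7*(-1))² + 23)² = ((-7)² + 23)² = (49 + 23)² = 72² = 5184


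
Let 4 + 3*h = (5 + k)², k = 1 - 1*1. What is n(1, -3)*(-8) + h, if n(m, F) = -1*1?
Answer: 15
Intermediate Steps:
n(m, F) = -1
k = 0 (k = 1 - 1 = 0)
h = 7 (h = -4/3 + (5 + 0)²/3 = -4/3 + (⅓)*5² = -4/3 + (⅓)*25 = -4/3 + 25/3 = 7)
n(1, -3)*(-8) + h = -1*(-8) + 7 = 8 + 7 = 15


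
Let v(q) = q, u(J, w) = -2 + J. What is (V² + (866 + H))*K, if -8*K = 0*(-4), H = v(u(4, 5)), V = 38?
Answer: 0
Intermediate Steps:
H = 2 (H = -2 + 4 = 2)
K = 0 (K = -0*(-4) = -⅛*0 = 0)
(V² + (866 + H))*K = (38² + (866 + 2))*0 = (1444 + 868)*0 = 2312*0 = 0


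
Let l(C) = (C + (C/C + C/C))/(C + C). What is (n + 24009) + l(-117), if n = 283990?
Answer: 72071881/234 ≈ 3.0800e+5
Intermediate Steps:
l(C) = (2 + C)/(2*C) (l(C) = (C + (1 + 1))/((2*C)) = (C + 2)*(1/(2*C)) = (2 + C)*(1/(2*C)) = (2 + C)/(2*C))
(n + 24009) + l(-117) = (283990 + 24009) + (1/2)*(2 - 117)/(-117) = 307999 + (1/2)*(-1/117)*(-115) = 307999 + 115/234 = 72071881/234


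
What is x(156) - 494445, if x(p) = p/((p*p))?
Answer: -77133419/156 ≈ -4.9445e+5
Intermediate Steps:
x(p) = 1/p (x(p) = p/(p²) = p/p² = 1/p)
x(156) - 494445 = 1/156 - 494445 = -77133419/156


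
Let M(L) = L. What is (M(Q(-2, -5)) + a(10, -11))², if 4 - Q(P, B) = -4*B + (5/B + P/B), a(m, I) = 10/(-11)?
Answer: 804609/3025 ≈ 265.99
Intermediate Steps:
a(m, I) = -10/11 (a(m, I) = 10*(-1/11) = -10/11)
Q(P, B) = 4 - 5/B + 4*B - P/B (Q(P, B) = 4 - (-4*B + (5/B + P/B)) = 4 - (-4*B + 5/B + P/B) = 4 + (-5/B + 4*B - P/B) = 4 - 5/B + 4*B - P/B)
(M(Q(-2, -5)) + a(10, -11))² = ((-5 - 1*(-2) + 4*(-5)*(1 - 5))/(-5) - 10/11)² = (-(-5 + 2 + 4*(-5)*(-4))/5 - 10/11)² = (-(-5 + 2 + 80)/5 - 10/11)² = (-⅕*77 - 10/11)² = (-77/5 - 10/11)² = (-897/55)² = 804609/3025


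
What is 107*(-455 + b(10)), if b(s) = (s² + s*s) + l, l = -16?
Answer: -28997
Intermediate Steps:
b(s) = -16 + 2*s² (b(s) = (s² + s*s) - 16 = (s² + s²) - 16 = 2*s² - 16 = -16 + 2*s²)
107*(-455 + b(10)) = 107*(-455 + (-16 + 2*10²)) = 107*(-455 + (-16 + 2*100)) = 107*(-455 + (-16 + 200)) = 107*(-455 + 184) = 107*(-271) = -28997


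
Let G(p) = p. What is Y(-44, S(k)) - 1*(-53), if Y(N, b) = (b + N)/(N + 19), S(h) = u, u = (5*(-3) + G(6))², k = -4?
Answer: 1288/25 ≈ 51.520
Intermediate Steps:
u = 81 (u = (5*(-3) + 6)² = (-15 + 6)² = (-9)² = 81)
S(h) = 81
Y(N, b) = (N + b)/(19 + N)
Y(-44, S(k)) - 1*(-53) = (-44 + 81)/(19 - 44) - 1*(-53) = 37/(-25) + 53 = -1/25*37 + 53 = -37/25 + 53 = 1288/25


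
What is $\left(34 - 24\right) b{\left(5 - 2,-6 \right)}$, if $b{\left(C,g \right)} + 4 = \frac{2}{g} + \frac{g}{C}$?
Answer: $- \frac{190}{3} \approx -63.333$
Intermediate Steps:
$b{\left(C,g \right)} = -4 + \frac{2}{g} + \frac{g}{C}$ ($b{\left(C,g \right)} = -4 + \left(\frac{2}{g} + \frac{g}{C}\right) = -4 + \frac{2}{g} + \frac{g}{C}$)
$\left(34 - 24\right) b{\left(5 - 2,-6 \right)} = \left(34 - 24\right) \left(-4 + \frac{2}{-6} - \frac{6}{5 - 2}\right) = 10 \left(-4 + 2 \left(- \frac{1}{6}\right) - \frac{6}{5 - 2}\right) = 10 \left(-4 - \frac{1}{3} - \frac{6}{3}\right) = 10 \left(-4 - \frac{1}{3} - 2\right) = 10 \left(- \frac{19}{3}\right) = - \frac{190}{3}$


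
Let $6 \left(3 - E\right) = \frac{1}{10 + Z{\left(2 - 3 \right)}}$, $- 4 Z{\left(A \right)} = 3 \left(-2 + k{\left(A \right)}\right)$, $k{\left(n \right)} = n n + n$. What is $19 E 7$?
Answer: $\frac{27398}{69} \approx 397.07$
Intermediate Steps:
$k{\left(n \right)} = n + n^{2}$ ($k{\left(n \right)} = n^{2} + n = n + n^{2}$)
$Z{\left(A \right)} = \frac{3}{2} - \frac{3 A \left(1 + A\right)}{4}$ ($Z{\left(A \right)} = - \frac{3 \left(-2 + A \left(1 + A\right)\right)}{4} = - \frac{-6 + 3 A \left(1 + A\right)}{4} = \frac{3}{2} - \frac{3 A \left(1 + A\right)}{4}$)
$E = \frac{206}{69}$ ($E = 3 - \frac{1}{6 \left(10 + \left(\frac{3}{2} - \frac{3 \left(2 - 3\right) \left(1 + \left(2 - 3\right)\right)}{4}\right)\right)} = 3 - \frac{1}{6 \left(10 + \left(\frac{3}{2} - - \frac{3 \left(1 - 1\right)}{4}\right)\right)} = 3 - \frac{1}{6 \left(10 + \left(\frac{3}{2} - \left(- \frac{3}{4}\right) 0\right)\right)} = 3 - \frac{1}{6 \left(10 + \left(\frac{3}{2} + 0\right)\right)} = 3 - \frac{1}{6 \left(10 + \frac{3}{2}\right)} = 3 - \frac{1}{6 \cdot \frac{23}{2}} = 3 - \frac{1}{69} = \frac{206}{69} \approx 2.9855$)
$19 E 7 = 19 \cdot \frac{206}{69} \cdot 7 = \frac{3914}{69} \cdot 7 = \frac{27398}{69}$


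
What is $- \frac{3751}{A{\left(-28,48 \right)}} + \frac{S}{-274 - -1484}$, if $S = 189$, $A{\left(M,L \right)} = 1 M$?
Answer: $\frac{2272001}{16940} \approx 134.12$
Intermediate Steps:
$A{\left(M,L \right)} = M$
$- \frac{3751}{A{\left(-28,48 \right)}} + \frac{S}{-274 - -1484} = - \frac{3751}{-28} + \frac{189}{-274 - -1484} = \left(-3751\right) \left(- \frac{1}{28}\right) + \frac{189}{-274 + 1484} = \frac{3751}{28} + \frac{189}{1210} = \frac{2272001}{16940}$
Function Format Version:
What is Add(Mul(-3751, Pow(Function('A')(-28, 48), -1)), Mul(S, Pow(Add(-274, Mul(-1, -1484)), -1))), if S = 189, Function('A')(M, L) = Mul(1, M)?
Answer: Rational(2272001, 16940) ≈ 134.12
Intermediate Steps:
Function('A')(M, L) = M
Add(Mul(-3751, Pow(Function('A')(-28, 48), -1)), Mul(S, Pow(Add(-274, Mul(-1, -1484)), -1))) = Add(Mul(-3751, Pow(-28, -1)), Mul(189, Pow(Add(-274, Mul(-1, -1484)), -1))) = Add(Mul(-3751, Rational(-1, 28)), Mul(189, Pow(Add(-274, 1484), -1))) = Add(Rational(3751, 28), Mul(189, Pow(1210, -1))) = Add(Rational(3751, 28), Mul(189, Rational(1, 1210))) = Add(Rational(3751, 28), Rational(189, 1210)) = Rational(2272001, 16940)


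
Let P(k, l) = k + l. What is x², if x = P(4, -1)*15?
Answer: 2025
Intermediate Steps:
x = 45 (x = (4 - 1)*15 = 3*15 = 45)
x² = 45² = 2025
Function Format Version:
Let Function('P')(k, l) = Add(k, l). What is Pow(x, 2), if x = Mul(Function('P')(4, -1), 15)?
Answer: 2025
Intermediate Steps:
x = 45 (x = Mul(Add(4, -1), 15) = Mul(3, 15) = 45)
Pow(x, 2) = Pow(45, 2) = 2025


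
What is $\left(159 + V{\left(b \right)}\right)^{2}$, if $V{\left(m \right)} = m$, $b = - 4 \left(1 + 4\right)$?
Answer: $19321$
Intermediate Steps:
$b = -20$ ($b = \left(-4\right) 5 = -20$)
$\left(159 + V{\left(b \right)}\right)^{2} = \left(159 - 20\right)^{2} = 139^{2} = 19321$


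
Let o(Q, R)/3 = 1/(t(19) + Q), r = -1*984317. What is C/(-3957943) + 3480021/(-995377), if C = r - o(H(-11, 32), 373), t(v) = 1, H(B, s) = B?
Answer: -127939585529071/39396454295110 ≈ -3.2475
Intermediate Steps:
r = -984317
o(Q, R) = 3/(1 + Q)
C = -9843167/10 (C = -984317 - 3/(1 - 11) = -984317 - 3/(-10) = -984317 - 3*(-1)/10 = -984317 - 1*(-3/10) = -984317 + 3/10 = -9843167/10 ≈ -9.8432e+5)
C/(-3957943) + 3480021/(-995377) = -9843167/10/(-3957943) + 3480021/(-995377) = -9843167/10*(-1/3957943) + 3480021*(-1/995377) = 9843167/39579430 - 3480021/995377 = -127939585529071/39396454295110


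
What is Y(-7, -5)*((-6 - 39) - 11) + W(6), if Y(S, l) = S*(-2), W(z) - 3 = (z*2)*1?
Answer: -769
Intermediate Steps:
W(z) = 3 + 2*z (W(z) = 3 + (z*2)*1 = 3 + (2*z)*1 = 3 + 2*z)
Y(S, l) = -2*S
Y(-7, -5)*((-6 - 39) - 11) + W(6) = (-2*(-7))*((-6 - 39) - 11) + (3 + 2*6) = 14*(-45 - 11) + (3 + 12) = 14*(-56) + 15 = -784 + 15 = -769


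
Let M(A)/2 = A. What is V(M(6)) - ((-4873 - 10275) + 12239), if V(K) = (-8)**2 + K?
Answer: 2985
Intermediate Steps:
M(A) = 2*A
V(K) = 64 + K
V(M(6)) - ((-4873 - 10275) + 12239) = (64 + 2*6) - ((-4873 - 10275) + 12239) = (64 + 12) - (-15148 + 12239) = 76 - 1*(-2909) = 76 + 2909 = 2985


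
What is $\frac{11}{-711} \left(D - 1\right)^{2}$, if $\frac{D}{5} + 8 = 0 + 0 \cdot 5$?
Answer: $- \frac{18491}{711} \approx -26.007$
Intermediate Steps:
$D = -40$ ($D = -40 + 5 \left(0 + 0 \cdot 5\right) = -40 + 5 \left(0 + 0\right) = -40 + 5 \cdot 0 = -40 + 0 = -40$)
$\frac{11}{-711} \left(D - 1\right)^{2} = \frac{11}{-711} \left(-40 - 1\right)^{2} = 11 \left(- \frac{1}{711}\right) \left(-41\right)^{2} = \left(- \frac{11}{711}\right) 1681 = - \frac{18491}{711}$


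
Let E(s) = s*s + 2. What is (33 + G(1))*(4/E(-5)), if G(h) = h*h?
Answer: 136/27 ≈ 5.0370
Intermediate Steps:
G(h) = h**2
E(s) = 2 + s**2 (E(s) = s**2 + 2 = 2 + s**2)
(33 + G(1))*(4/E(-5)) = (33 + 1**2)*(4/(2 + (-5)**2)) = (33 + 1)*(4/(2 + 25)) = 34*(4/27) = 136/27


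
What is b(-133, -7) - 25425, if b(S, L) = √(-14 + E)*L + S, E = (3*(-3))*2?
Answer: -25558 - 28*I*√2 ≈ -25558.0 - 39.598*I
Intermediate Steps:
E = -18 (E = -9*2 = -18)
b(S, L) = S + 4*I*L*√2 (b(S, L) = √(-14 - 18)*L + S = √(-32)*L + S = (4*I*√2)*L + S = 4*I*L*√2 + S = S + 4*I*L*√2)
b(-133, -7) - 25425 = (-133 + 4*I*(-7)*√2) - 25425 = (-133 - 28*I*√2) - 25425 = -25558 - 28*I*√2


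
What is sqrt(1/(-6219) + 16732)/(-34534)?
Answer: -sqrt(71902908137)/71588982 ≈ -0.0037456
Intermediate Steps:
sqrt(1/(-6219) + 16732)/(-34534) = sqrt(-1/6219 + 16732)*(-1/34534) = sqrt(104056307/6219)*(-1/34534) = (sqrt(71902908137)/2073)*(-1/34534) = -sqrt(71902908137)/71588982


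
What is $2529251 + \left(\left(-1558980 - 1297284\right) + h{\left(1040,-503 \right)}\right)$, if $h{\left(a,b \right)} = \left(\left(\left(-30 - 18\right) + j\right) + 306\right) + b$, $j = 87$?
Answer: $-327171$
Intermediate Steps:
$h{\left(a,b \right)} = 345 + b$ ($h{\left(a,b \right)} = \left(\left(\left(-30 - 18\right) + 87\right) + 306\right) + b = \left(\left(-48 + 87\right) + 306\right) + b = \left(39 + 306\right) + b = 345 + b$)
$2529251 + \left(\left(-1558980 - 1297284\right) + h{\left(1040,-503 \right)}\right) = 2529251 + \left(\left(-1558980 - 1297284\right) + \left(345 - 503\right)\right) = 2529251 - 2856422 = -327171$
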